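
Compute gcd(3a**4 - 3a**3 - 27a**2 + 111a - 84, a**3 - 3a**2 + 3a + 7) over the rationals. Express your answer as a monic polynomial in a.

a**2 - 4a + 7

Repeated division with remainder:
  3a**4 - 3a**3 - 27a**2 + 111a - 84 = (3a + 6)(a**3 - 3a**2 + 3a + 7) + (-18a**2 + 72a - 126)
  a**3 - 3a**2 + 3a + 7 = (-(1/18)a - 1/18)(-18a**2 + 72a - 126) + (0)
Last nonzero remainder: -18a**2 + 72a - 126. Dividing through by -18 gives the monic gcd a**2 - 4a + 7.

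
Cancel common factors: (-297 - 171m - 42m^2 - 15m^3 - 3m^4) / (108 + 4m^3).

(-99 - 24m - 6m^2 - 3m^3)/(36 - 12m + 4m^2)

Apply the Euclidean algorithm:
  -3m^4 - 15m^3 - 42m^2 - 171m - 297 = (-(3/4)m - 15/4)(4m^3 + 108) + (-42m^2 - 90m + 108)
  4m^3 + 108 = (-(2/21)m + 10/49)(-42m^2 - 90m + 108) + ((1404/49)m + 4212/49)
  -42m^2 - 90m + 108 = (-(343/234)m + 49/39)((1404/49)m + 4212/49) + (0)
Last nonzero remainder: (1404/49)m + 4212/49. Dividing through by 1404/49 gives the monic gcd m + 3.
Cancel m + 3 from numerator and denominator to get the reduced form.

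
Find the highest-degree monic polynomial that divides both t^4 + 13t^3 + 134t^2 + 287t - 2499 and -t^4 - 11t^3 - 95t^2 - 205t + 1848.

t^2 + 4t - 21

Repeated division with remainder:
  t^4 + 13t^3 + 134t^2 + 287t - 2499 = (-1)(-t^4 - 11t^3 - 95t^2 - 205t + 1848) + (2t^3 + 39t^2 + 82t - 651)
  -t^4 - 11t^3 - 95t^2 - 205t + 1848 = (-(1/2)t + 17/4)(2t^3 + 39t^2 + 82t - 651) + (-(879/4)t^2 - 879t + 18459/4)
  2t^3 + 39t^2 + 82t - 651 = (-(8/879)t - 124/879)(-(879/4)t^2 - 879t + 18459/4) + (0)
Last nonzero remainder: -(879/4)t^2 - 879t + 18459/4. Dividing through by -879/4 gives the monic gcd t^2 + 4t - 21.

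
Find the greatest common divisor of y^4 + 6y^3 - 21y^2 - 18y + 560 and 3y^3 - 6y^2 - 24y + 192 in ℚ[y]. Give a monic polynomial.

Euclidean algorithm in ℚ[y]:
  y^4 + 6y^3 - 21y^2 - 18y + 560 = ((1/3)y + 8/3)(3y^3 - 6y^2 - 24y + 192) + (3y^2 - 18y + 48)
  3y^3 - 6y^2 - 24y + 192 = (y + 4)(3y^2 - 18y + 48) + (0)
Last nonzero remainder: 3y^2 - 18y + 48. Dividing through by 3 gives the monic gcd y^2 - 6y + 16.

y^2 - 6y + 16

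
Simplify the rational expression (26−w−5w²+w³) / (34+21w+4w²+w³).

(13−7w+w²)/(17+2w+w²)

Apply the Euclidean algorithm:
  w³−5w²−w+26 = (w³+4w²+21w+34) + (−9w²−22w−8)
  w³+4w²+21w+34 = (−(1/9)w−14/81)(−9w²−22w−8) + ((1321/81)w+2642/81)
  −9w²−22w−8 = (−(729/1321)w−324/1321)((1321/81)w+2642/81) + (0)
Last nonzero remainder: (1321/81)w+2642/81. Dividing through by 1321/81 gives the monic gcd w+2.
Cancel w+2 from numerator and denominator to get the reduced form.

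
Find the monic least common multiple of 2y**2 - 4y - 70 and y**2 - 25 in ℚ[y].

Apply the Euclidean algorithm:
  2y**2 - 4y - 70 = (2)(y**2 - 25) + (-4y - 20)
  y**2 - 25 = (-(1/4)y + 5/4)(-4y - 20) + (0)
Last nonzero remainder: -4y - 20. Dividing through by -4 gives the monic gcd y + 5.
Then lcm(f, g) = f·g / gcd(f, g); expanding and making the result monic gives the answer.

y**3 - 7y**2 - 25y + 175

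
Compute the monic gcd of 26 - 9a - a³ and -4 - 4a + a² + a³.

-2 + a

Apply the Euclidean algorithm:
  -a³ - 9a + 26 = (-1)(a³ + a² - 4a - 4) + (a² - 13a + 22)
  a³ + a² - 4a - 4 = (a + 14)(a² - 13a + 22) + (156a - 312)
  a² - 13a + 22 = ((1/156)a - 11/156)(156a - 312) + (0)
Last nonzero remainder: 156a - 312. Dividing through by 156 gives the monic gcd a - 2.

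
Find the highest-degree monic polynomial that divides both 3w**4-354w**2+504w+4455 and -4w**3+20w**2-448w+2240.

w-5

Apply the Euclidean algorithm:
  3w**4-354w**2+504w+4455 = (-(3/4)w-15/4)(-4w**3+20w**2-448w+2240) + (-615w**2+504w+12855)
  -4w**3+20w**2-448w+2240 = ((4/615)w-3428/126075)(-615w**2+504w+12855) + (-(21764996/42025)w+21764996/8405)
  -615w**2+504w+12855 = ((25845375/21764996)w+108046275/21764996)(-(21764996/42025)w+21764996/8405) + (0)
Last nonzero remainder: -(21764996/42025)w+21764996/8405. Dividing through by -21764996/42025 gives the monic gcd w-5.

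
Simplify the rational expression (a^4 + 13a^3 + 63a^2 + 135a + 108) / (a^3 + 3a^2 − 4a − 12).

Apply the Euclidean algorithm:
  a^4 + 13a^3 + 63a^2 + 135a + 108 = (a + 10)(a^3 + 3a^2 − 4a − 12) + (37a^2 + 187a + 228)
  a^3 + 3a^2 − 4a − 12 = ((1/37)a − 76/1369)(37a^2 + 187a + 228) + ((300/1369)a + 900/1369)
  37a^2 + 187a + 228 = ((50653/300)a + 26011/75)((300/1369)a + 900/1369) + (0)
Last nonzero remainder: (300/1369)a + 900/1369. Dividing through by 300/1369 gives the monic gcd a + 3.
Cancel a + 3 from numerator and denominator to get the reduced form.

(a^3 + 10a^2 + 33a + 36)/(a^2 − 4)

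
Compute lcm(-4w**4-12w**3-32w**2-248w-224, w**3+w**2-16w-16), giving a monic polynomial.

w**5-w**4-4w**3+30w**2-192w-224

Repeated division with remainder:
  -4w**4-12w**3-32w**2-248w-224 = (-4w-8)(w**3+w**2-16w-16) + (-88w**2-440w-352)
  w**3+w**2-16w-16 = (-(1/88)w+1/22)(-88w**2-440w-352) + (0)
Last nonzero remainder: -88w**2-440w-352. Dividing through by -88 gives the monic gcd w**2+5w+4.
Then lcm(f, g) = f·g / gcd(f, g); expanding and making the result monic gives the answer.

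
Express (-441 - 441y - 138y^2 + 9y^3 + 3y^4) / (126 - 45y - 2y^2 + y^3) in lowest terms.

(-63 - 54y - 12y^2 + 3y^3)/(18 - 9y + y^2)

Euclidean algorithm in ℚ[y]:
  3y^4 + 9y^3 - 138y^2 - 441y - 441 = (3y + 15)(y^3 - 2y^2 - 45y + 126) + (27y^2 - 144y - 2331)
  y^3 - 2y^2 - 45y + 126 = ((1/27)y + 10/81)(27y^2 - 144y - 2331) + ((532/9)y + 3724/9)
  27y^2 - 144y - 2331 = ((243/532)y - 2997/532)((532/9)y + 3724/9) + (0)
Last nonzero remainder: (532/9)y + 3724/9. Dividing through by 532/9 gives the monic gcd y + 7.
Cancel y + 7 from numerator and denominator to get the reduced form.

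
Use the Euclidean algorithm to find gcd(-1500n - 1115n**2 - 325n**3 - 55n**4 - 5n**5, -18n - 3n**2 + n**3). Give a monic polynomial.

3n + n**2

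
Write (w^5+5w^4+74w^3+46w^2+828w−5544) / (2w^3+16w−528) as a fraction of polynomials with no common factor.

(w^3−w^2+36w−126)/(2w−12)

Apply the Euclidean algorithm:
  w^5+5w^4+74w^3+46w^2+828w−5544 = ((1/2)w^2+(5/2)w+33)(2w^3+16w−528) + (270w^2+1620w+11880)
  2w^3+16w−528 = ((1/135)w−2/45)(270w^2+1620w+11880) + (0)
Last nonzero remainder: 270w^2+1620w+11880. Dividing through by 270 gives the monic gcd w^2+6w+44.
Cancel w^2+6w+44 from numerator and denominator to get the reduced form.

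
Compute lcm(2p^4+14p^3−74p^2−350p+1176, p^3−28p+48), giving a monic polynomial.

Apply the Euclidean algorithm:
  2p^4+14p^3−74p^2−350p+1176 = (2p+14)(p^3−28p+48) + (−18p^2−54p+504)
  p^3−28p+48 = (−(1/18)p+1/6)(−18p^2−54p+504) + (9p−36)
  −18p^2−54p+504 = (−2p−14)(9p−36) + (0)
Last nonzero remainder: 9p−36. Dividing through by 9 gives the monic gcd p−4.
Then lcm(f, g) = f·g / gcd(f, g); expanding and making the result monic gives the answer.

p^6+11p^5−21p^4−407p^3+332p^2+4452p−7056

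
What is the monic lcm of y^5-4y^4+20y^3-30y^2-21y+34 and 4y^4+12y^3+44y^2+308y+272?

y^6+4y^4+50y^3-141y^2-50y+136

Apply the Euclidean algorithm:
  y^5-4y^4+20y^3-30y^2-21y+34 = ((1/4)y-7/4)(4y^4+12y^3+44y^2+308y+272) + (30y^3-30y^2+450y+510)
  4y^4+12y^3+44y^2+308y+272 = ((2/15)y+8/15)(30y^3-30y^2+450y+510) + (0)
Last nonzero remainder: 30y^3-30y^2+450y+510. Dividing through by 30 gives the monic gcd y^3-y^2+15y+17.
Then lcm(f, g) = f·g / gcd(f, g); expanding and making the result monic gives the answer.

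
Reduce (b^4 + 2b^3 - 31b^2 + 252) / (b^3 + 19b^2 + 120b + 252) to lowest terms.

Apply the Euclidean algorithm:
  b^4 + 2b^3 - 31b^2 + 252 = (b - 17)(b^3 + 19b^2 + 120b + 252) + (172b^2 + 1788b + 4536)
  b^3 + 19b^2 + 120b + 252 = ((1/172)b + 185/3698)(172b^2 + 1788b + 4536) + ((7728/1849)b + 46368/1849)
  172b^2 + 1788b + 4536 = ((79507/1932)b + 16641/92)((7728/1849)b + 46368/1849) + (0)
Last nonzero remainder: (7728/1849)b + 46368/1849. Dividing through by 7728/1849 gives the monic gcd b + 6.
Cancel b + 6 from numerator and denominator to get the reduced form.

(b^3 - 4b^2 - 7b + 42)/(b^2 + 13b + 42)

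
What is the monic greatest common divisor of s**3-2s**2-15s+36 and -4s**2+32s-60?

Euclidean algorithm in ℚ[s]:
  s**3-2s**2-15s+36 = (-(1/4)s-3/2)(-4s**2+32s-60) + (18s-54)
  -4s**2+32s-60 = (-(2/9)s+10/9)(18s-54) + (0)
Last nonzero remainder: 18s-54. Dividing through by 18 gives the monic gcd s-3.

s-3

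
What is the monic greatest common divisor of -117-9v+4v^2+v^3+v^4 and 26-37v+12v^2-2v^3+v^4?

13+v+v^2

Repeated division with remainder:
  v^4+v^3+4v^2-9v-117 = (v^4-2v^3+12v^2-37v+26) + (3v^3-8v^2+28v-143)
  v^4-2v^3+12v^2-37v+26 = ((1/3)v+2/9)(3v^3-8v^2+28v-143) + ((40/9)v^2+(40/9)v+520/9)
  3v^3-8v^2+28v-143 = ((27/40)v-99/40)((40/9)v^2+(40/9)v+520/9) + (0)
Last nonzero remainder: (40/9)v^2+(40/9)v+520/9. Dividing through by 40/9 gives the monic gcd v^2+v+13.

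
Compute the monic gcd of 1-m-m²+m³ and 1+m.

Euclidean algorithm in ℚ[m]:
  m³-m²-m+1 = (m²-2m+1)(m+1) + (0)
The last nonzero remainder m+1 is already monic.

1+m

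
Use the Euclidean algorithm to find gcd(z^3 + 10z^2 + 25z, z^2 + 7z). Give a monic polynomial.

z

Euclidean algorithm in ℚ[z]:
  z^3 + 10z^2 + 25z = (z + 3)(z^2 + 7z) + (4z)
  z^2 + 7z = ((1/4)z + 7/4)(4z) + (0)
Last nonzero remainder: 4z. Dividing through by 4 gives the monic gcd z.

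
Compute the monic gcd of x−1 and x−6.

1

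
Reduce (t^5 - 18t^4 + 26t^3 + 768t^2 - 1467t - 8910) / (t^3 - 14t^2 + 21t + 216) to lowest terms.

(t^3 - 12t^2 - 19t + 330)/(t - 8)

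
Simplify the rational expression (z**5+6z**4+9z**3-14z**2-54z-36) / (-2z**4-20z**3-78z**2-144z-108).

(-z**2+z+2)/(2z+6)

Apply the Euclidean algorithm:
  z**5+6z**4+9z**3-14z**2-54z-36 = (-(1/2)z+2)(-2z**4-20z**3-78z**2-144z-108) + (10z**3+70z**2+180z+180)
  -2z**4-20z**3-78z**2-144z-108 = (-(1/5)z-3/5)(10z**3+70z**2+180z+180) + (0)
Last nonzero remainder: 10z**3+70z**2+180z+180. Dividing through by 10 gives the monic gcd z**3+7z**2+18z+18.
Cancel z**3+7z**2+18z+18 from numerator and denominator to get the reduced form.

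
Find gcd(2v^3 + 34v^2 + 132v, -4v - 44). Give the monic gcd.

v + 11

By polynomial division,
  2v^3 + 34v^2 + 132v = (-(1/2)v^2 - 3v)(-4v - 44) + (0)
Last nonzero remainder: -4v - 44. Dividing through by -4 gives the monic gcd v + 11.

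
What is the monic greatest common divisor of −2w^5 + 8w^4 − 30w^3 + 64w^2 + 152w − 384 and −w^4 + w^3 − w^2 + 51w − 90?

Repeated division with remainder:
  −2w^5 + 8w^4 − 30w^3 + 64w^2 + 152w − 384 = (2w − 6)(−w^4 + w^3 − w^2 + 51w − 90) + (−22w^3 − 44w^2 + 638w − 924)
  −w^4 + w^3 − w^2 + 51w − 90 = ((1/22)w − 3/22)(−22w^3 − 44w^2 + 638w − 924) + (−36w^2 + 180w − 216)
  −22w^3 − 44w^2 + 638w − 924 = ((11/18)w + 77/18)(−36w^2 + 180w − 216) + (0)
Last nonzero remainder: −36w^2 + 180w − 216. Dividing through by −36 gives the monic gcd w^2 − 5w + 6.

w^2 − 5w + 6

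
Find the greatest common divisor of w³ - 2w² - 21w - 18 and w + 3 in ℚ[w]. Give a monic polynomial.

w + 3

By polynomial division,
  w³ - 2w² - 21w - 18 = (w² - 5w - 6)(w + 3) + (0)
The last nonzero remainder w + 3 is already monic.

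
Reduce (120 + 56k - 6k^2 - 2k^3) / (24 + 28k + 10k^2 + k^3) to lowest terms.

By polynomial division,
  -2k^3 - 6k^2 + 56k + 120 = (-2)(k^3 + 10k^2 + 28k + 24) + (14k^2 + 112k + 168)
  k^3 + 10k^2 + 28k + 24 = ((1/14)k + 1/7)(14k^2 + 112k + 168) + (0)
Last nonzero remainder: 14k^2 + 112k + 168. Dividing through by 14 gives the monic gcd k^2 + 8k + 12.
Cancel k^2 + 8k + 12 from numerator and denominator to get the reduced form.

(10 - 2k)/(2 + k)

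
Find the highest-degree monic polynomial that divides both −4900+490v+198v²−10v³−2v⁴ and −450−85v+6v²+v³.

10+v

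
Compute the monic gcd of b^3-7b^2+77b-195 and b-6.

1

By polynomial division,
  b^3-7b^2+77b-195 = (b^2-b+71)(b-6) + (231)
  b-6 = ((1/231)b-2/77)(231) + (0)
The last nonzero remainder is the constant 231, so the polynomials are coprime and gcd = 1.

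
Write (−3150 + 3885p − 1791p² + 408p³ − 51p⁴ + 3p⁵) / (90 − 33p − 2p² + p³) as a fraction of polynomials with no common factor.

Apply the Euclidean algorithm:
  3p⁵ − 51p⁴ + 408p³ − 1791p² + 3885p − 3150 = (3p² − 45p + 417)(p³ − 2p² − 33p + 90) + (−2712p² + 21696p − 40680)
  p³ − 2p² − 33p + 90 = (−(1/2712)p − 1/452)(−2712p² + 21696p − 40680) + (0)
Last nonzero remainder: −2712p² + 21696p − 40680. Dividing through by −2712 gives the monic gcd p² − 8p + 15.
Cancel p² − 8p + 15 from numerator and denominator to get the reduced form.

(−210 + 147p − 27p² + 3p³)/(6 + p)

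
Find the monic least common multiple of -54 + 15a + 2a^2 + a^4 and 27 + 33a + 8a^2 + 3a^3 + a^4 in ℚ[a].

Repeated division with remainder:
  a^4 + 2a^2 + 15a - 54 = (a^4 + 3a^3 + 8a^2 + 33a + 27) + (-3a^3 - 6a^2 - 18a - 81)
  a^4 + 3a^3 + 8a^2 + 33a + 27 = (-(1/3)a - 1/3)(-3a^3 - 6a^2 - 18a - 81) + (0)
Last nonzero remainder: -3a^3 - 6a^2 - 18a - 81. Dividing through by -3 gives the monic gcd a^3 + 2a^2 + 6a + 27.
Then lcm(f, g) = f·g / gcd(f, g); expanding and making the result monic gives the answer.

-54 - 39a + 17a^2 + 2a^3 + a^4 + a^5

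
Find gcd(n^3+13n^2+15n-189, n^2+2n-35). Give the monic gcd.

Repeated division with remainder:
  n^3+13n^2+15n-189 = (n+11)(n^2+2n-35) + (28n+196)
  n^2+2n-35 = ((1/28)n-5/28)(28n+196) + (0)
Last nonzero remainder: 28n+196. Dividing through by 28 gives the monic gcd n+7.

n+7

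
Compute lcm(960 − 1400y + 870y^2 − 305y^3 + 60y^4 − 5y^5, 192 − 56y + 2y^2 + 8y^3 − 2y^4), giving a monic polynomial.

Repeated division with remainder:
  −5y^5 + 60y^4 − 305y^3 + 870y^2 − 1400y + 960 = ((5/2)y − 20)(−2y^4 + 8y^3 + 2y^2 − 56y + 192) + (−150y^3 + 1050y^2 − 3000y + 4800)
  −2y^4 + 8y^3 + 2y^2 − 56y + 192 = ((1/75)y + 1/25)(−150y^3 + 1050y^2 − 3000y + 4800) + (0)
Last nonzero remainder: −150y^3 + 1050y^2 − 3000y + 4800. Dividing through by −150 gives the monic gcd y^3 − 7y^2 + 20y − 32.
Then lcm(f, g) = f·g / gcd(f, g); expanding and making the result monic gives the answer.

−576 + 648y − 242y^2 + 9y^3 + 25y^4 − 9y^5 + y^6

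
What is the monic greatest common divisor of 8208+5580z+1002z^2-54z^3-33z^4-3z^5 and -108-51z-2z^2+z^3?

Apply the Euclidean algorithm:
  -3z^5-33z^4-54z^3+1002z^2+5580z+8208 = (-3z^2-39z-285)(z^3-2z^2-51z-108) + (-1881z^2-13167z-22572)
  z^3-2z^2-51z-108 = (-(1/1881)z+1/209)(-1881z^2-13167z-22572) + (0)
Last nonzero remainder: -1881z^2-13167z-22572. Dividing through by -1881 gives the monic gcd z^2+7z+12.

12+7z+z^2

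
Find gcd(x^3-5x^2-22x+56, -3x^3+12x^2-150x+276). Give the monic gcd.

x-2

Euclidean algorithm in ℚ[x]:
  x^3-5x^2-22x+56 = (-1/3)(-3x^3+12x^2-150x+276) + (-x^2-72x+148)
  -3x^3+12x^2-150x+276 = (3x-228)(-x^2-72x+148) + (-17010x+34020)
  -x^2-72x+148 = ((1/17010)x+37/8505)(-17010x+34020) + (0)
Last nonzero remainder: -17010x+34020. Dividing through by -17010 gives the monic gcd x-2.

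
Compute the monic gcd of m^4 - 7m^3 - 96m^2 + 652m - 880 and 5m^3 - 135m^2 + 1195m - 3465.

By polynomial division,
  m^4 - 7m^3 - 96m^2 + 652m - 880 = ((1/5)m + 4)(5m^3 - 135m^2 + 1195m - 3465) + (205m^2 - 3435m + 12980)
  5m^3 - 135m^2 + 1195m - 3465 = ((1/41)m - 420/1681)(205m^2 - 3435m + 12980) + ((33915/1681)m - 373065/1681)
  205m^2 - 3435m + 12980 = ((68921/6783)m - 396716/6783)((33915/1681)m - 373065/1681) + (0)
Last nonzero remainder: (33915/1681)m - 373065/1681. Dividing through by 33915/1681 gives the monic gcd m - 11.

m - 11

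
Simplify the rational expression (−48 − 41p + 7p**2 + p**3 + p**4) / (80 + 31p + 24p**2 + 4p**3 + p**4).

(−3 − 2p + p**2)/(5 + p + p**2)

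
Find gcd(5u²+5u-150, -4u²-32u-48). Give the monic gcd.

u+6

Apply the Euclidean algorithm:
  5u²+5u-150 = (-5/4)(-4u²-32u-48) + (-35u-210)
  -4u²-32u-48 = ((4/35)u+8/35)(-35u-210) + (0)
Last nonzero remainder: -35u-210. Dividing through by -35 gives the monic gcd u+6.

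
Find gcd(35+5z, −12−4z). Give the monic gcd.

Apply the Euclidean algorithm:
  5z+35 = (−5/4)(−4z−12) + (20)
  −4z−12 = (−(1/5)z−3/5)(20) + (0)
The last nonzero remainder is the constant 20, so the polynomials are coprime and gcd = 1.

1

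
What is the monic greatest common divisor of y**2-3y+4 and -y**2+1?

1

Apply the Euclidean algorithm:
  y**2-3y+4 = (-1)(-y**2+1) + (-3y+5)
  -y**2+1 = ((1/3)y+5/9)(-3y+5) + (-16/9)
  -3y+5 = ((27/16)y-45/16)(-16/9) + (0)
The last nonzero remainder is the constant -16/9, so the polynomials are coprime and gcd = 1.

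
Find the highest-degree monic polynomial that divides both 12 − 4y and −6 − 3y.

1

Euclidean algorithm in ℚ[y]:
  −4y + 12 = (4/3)(−3y − 6) + (20)
  −3y − 6 = (−(3/20)y − 3/10)(20) + (0)
The last nonzero remainder is the constant 20, so the polynomials are coprime and gcd = 1.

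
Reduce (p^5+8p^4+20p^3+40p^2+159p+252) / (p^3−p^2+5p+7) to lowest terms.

(p^3+10p^2+33p+36)/(p+1)

Repeated division with remainder:
  p^5+8p^4+20p^3+40p^2+159p+252 = (p^2+9p+24)(p^3−p^2+5p+7) + (12p^2−24p+84)
  p^3−p^2+5p+7 = ((1/12)p+1/12)(12p^2−24p+84) + (0)
Last nonzero remainder: 12p^2−24p+84. Dividing through by 12 gives the monic gcd p^2−2p+7.
Cancel p^2−2p+7 from numerator and denominator to get the reduced form.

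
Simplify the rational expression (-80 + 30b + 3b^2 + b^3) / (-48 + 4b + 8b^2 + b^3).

(40 + 5b + b^2)/(24 + 10b + b^2)

Apply the Euclidean algorithm:
  b^3 + 3b^2 + 30b - 80 = (b^3 + 8b^2 + 4b - 48) + (-5b^2 + 26b - 32)
  b^3 + 8b^2 + 4b - 48 = (-(1/5)b - 66/25)(-5b^2 + 26b - 32) + ((1656/25)b - 3312/25)
  -5b^2 + 26b - 32 = (-(125/1656)b + 50/207)((1656/25)b - 3312/25) + (0)
Last nonzero remainder: (1656/25)b - 3312/25. Dividing through by 1656/25 gives the monic gcd b - 2.
Cancel b - 2 from numerator and denominator to get the reduced form.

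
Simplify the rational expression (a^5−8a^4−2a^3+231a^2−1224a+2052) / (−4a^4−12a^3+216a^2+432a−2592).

By polynomial division,
  a^5−8a^4−2a^3+231a^2−1224a+2052 = (−(1/4)a+11/4)(−4a^4−12a^3+216a^2+432a−2592) + (85a^3−255a^2−3060a+9180)
  −4a^4−12a^3+216a^2+432a−2592 = (−(4/85)a−24/85)(85a^3−255a^2−3060a+9180) + (0)
Last nonzero remainder: 85a^3−255a^2−3060a+9180. Dividing through by 85 gives the monic gcd a^3−3a^2−36a+108.
Cancel a^3−3a^2−36a+108 from numerator and denominator to get the reduced form.

(−a^2+5a−19)/(4a+24)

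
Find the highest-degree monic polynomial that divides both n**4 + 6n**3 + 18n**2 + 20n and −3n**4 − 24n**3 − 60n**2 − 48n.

n**2 + 2n

Repeated division with remainder:
  n**4 + 6n**3 + 18n**2 + 20n = (−1/3)(−3n**4 − 24n**3 − 60n**2 − 48n) + (−2n**3 − 2n**2 + 4n)
  −3n**4 − 24n**3 − 60n**2 − 48n = ((3/2)n + 21/2)(−2n**3 − 2n**2 + 4n) + (−45n**2 − 90n)
  −2n**3 − 2n**2 + 4n = ((2/45)n − 2/45)(−45n**2 − 90n) + (0)
Last nonzero remainder: −45n**2 − 90n. Dividing through by −45 gives the monic gcd n**2 + 2n.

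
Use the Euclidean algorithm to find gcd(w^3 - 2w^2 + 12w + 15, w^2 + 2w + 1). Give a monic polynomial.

Apply the Euclidean algorithm:
  w^3 - 2w^2 + 12w + 15 = (w - 4)(w^2 + 2w + 1) + (19w + 19)
  w^2 + 2w + 1 = ((1/19)w + 1/19)(19w + 19) + (0)
Last nonzero remainder: 19w + 19. Dividing through by 19 gives the monic gcd w + 1.

w + 1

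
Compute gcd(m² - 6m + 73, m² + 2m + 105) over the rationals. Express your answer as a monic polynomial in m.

Repeated division with remainder:
  m² - 6m + 73 = (m² + 2m + 105) + (-8m - 32)
  m² + 2m + 105 = (-(1/8)m + 1/4)(-8m - 32) + (113)
  -8m - 32 = (-(8/113)m - 32/113)(113) + (0)
The last nonzero remainder is the constant 113, so the polynomials are coprime and gcd = 1.

1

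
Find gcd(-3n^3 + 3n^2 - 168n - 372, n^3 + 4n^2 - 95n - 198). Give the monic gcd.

Euclidean algorithm in ℚ[n]:
  -3n^3 + 3n^2 - 168n - 372 = (-3)(n^3 + 4n^2 - 95n - 198) + (15n^2 - 453n - 966)
  n^3 + 4n^2 - 95n - 198 = ((1/15)n + 57/25)(15n^2 - 453n - 966) + ((25056/25)n + 50112/25)
  15n^2 - 453n - 966 = ((125/8352)n - 4025/8352)((25056/25)n + 50112/25) + (0)
Last nonzero remainder: (25056/25)n + 50112/25. Dividing through by 25056/25 gives the monic gcd n + 2.

n + 2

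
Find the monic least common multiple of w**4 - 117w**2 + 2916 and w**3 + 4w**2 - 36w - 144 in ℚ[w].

w**5 + 4w**4 - 117w**3 - 468w**2 + 2916w + 11664

By polynomial division,
  w**4 - 117w**2 + 2916 = (w - 4)(w**3 + 4w**2 - 36w - 144) + (-65w**2 + 2340)
  w**3 + 4w**2 - 36w - 144 = (-(1/65)w - 4/65)(-65w**2 + 2340) + (0)
Last nonzero remainder: -65w**2 + 2340. Dividing through by -65 gives the monic gcd w**2 - 36.
Then lcm(f, g) = f·g / gcd(f, g); expanding and making the result monic gives the answer.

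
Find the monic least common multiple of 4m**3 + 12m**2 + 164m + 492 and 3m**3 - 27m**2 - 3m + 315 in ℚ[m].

m**5 - 9m**4 + 40m**3 - 264m**2 - 41m + 4305

Apply the Euclidean algorithm:
  4m**3 + 12m**2 + 164m + 492 = (4/3)(3m**3 - 27m**2 - 3m + 315) + (48m**2 + 168m + 72)
  3m**3 - 27m**2 - 3m + 315 = ((1/16)m - 25/32)(48m**2 + 168m + 72) + ((495/4)m + 1485/4)
  48m**2 + 168m + 72 = ((64/165)m + 32/165)((495/4)m + 1485/4) + (0)
Last nonzero remainder: (495/4)m + 1485/4. Dividing through by 495/4 gives the monic gcd m + 3.
Then lcm(f, g) = f·g / gcd(f, g); expanding and making the result monic gives the answer.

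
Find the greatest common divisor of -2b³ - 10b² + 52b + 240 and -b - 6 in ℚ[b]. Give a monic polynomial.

Repeated division with remainder:
  -2b³ - 10b² + 52b + 240 = (2b² - 2b - 40)(-b - 6) + (0)
Last nonzero remainder: -b - 6. Dividing through by -1 gives the monic gcd b + 6.

b + 6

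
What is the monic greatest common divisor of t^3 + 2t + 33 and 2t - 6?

Euclidean algorithm in ℚ[t]:
  t^3 + 2t + 33 = ((1/2)t^2 + (3/2)t + 11/2)(2t - 6) + (66)
  2t - 6 = ((1/33)t - 1/11)(66) + (0)
The last nonzero remainder is the constant 66, so the polynomials are coprime and gcd = 1.

1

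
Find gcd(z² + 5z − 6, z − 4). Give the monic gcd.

1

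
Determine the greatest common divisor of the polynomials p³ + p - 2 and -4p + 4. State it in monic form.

p - 1

Apply the Euclidean algorithm:
  p³ + p - 2 = (-(1/4)p² - (1/4)p - 1/2)(-4p + 4) + (0)
Last nonzero remainder: -4p + 4. Dividing through by -4 gives the monic gcd p - 1.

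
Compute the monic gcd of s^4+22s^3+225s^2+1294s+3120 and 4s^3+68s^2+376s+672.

By polynomial division,
  s^4+22s^3+225s^2+1294s+3120 = ((1/4)s+5/4)(4s^3+68s^2+376s+672) + (46s^2+656s+2280)
  4s^3+68s^2+376s+672 = ((2/23)s+126/529)(46s^2+656s+2280) + ((11368/529)s+68208/529)
  46s^2+656s+2280 = ((12167/5684)s+50255/2842)((11368/529)s+68208/529) + (0)
Last nonzero remainder: (11368/529)s+68208/529. Dividing through by 11368/529 gives the monic gcd s+6.

s+6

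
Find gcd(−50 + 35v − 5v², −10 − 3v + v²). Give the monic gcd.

−5 + v

Repeated division with remainder:
  −5v² + 35v − 50 = (−5)(v² − 3v − 10) + (20v − 100)
  v² − 3v − 10 = ((1/20)v + 1/10)(20v − 100) + (0)
Last nonzero remainder: 20v − 100. Dividing through by 20 gives the monic gcd v − 5.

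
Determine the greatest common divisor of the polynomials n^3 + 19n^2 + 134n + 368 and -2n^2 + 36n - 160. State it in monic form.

Apply the Euclidean algorithm:
  n^3 + 19n^2 + 134n + 368 = (-(1/2)n - 37/2)(-2n^2 + 36n - 160) + (720n - 2592)
  -2n^2 + 36n - 160 = (-(1/360)n + 1/25)(720n - 2592) + (-1408/25)
  720n - 2592 = (-(1125/88)n + 2025/44)(-1408/25) + (0)
The last nonzero remainder is the constant -1408/25, so the polynomials are coprime and gcd = 1.

1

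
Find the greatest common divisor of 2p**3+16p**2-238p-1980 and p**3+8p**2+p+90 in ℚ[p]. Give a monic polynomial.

p+9

Repeated division with remainder:
  2p**3+16p**2-238p-1980 = (2)(p**3+8p**2+p+90) + (-240p-2160)
  p**3+8p**2+p+90 = (-(1/240)p**2+(1/240)p-1/24)(-240p-2160) + (0)
Last nonzero remainder: -240p-2160. Dividing through by -240 gives the monic gcd p+9.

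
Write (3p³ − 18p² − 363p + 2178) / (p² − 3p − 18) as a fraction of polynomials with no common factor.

Apply the Euclidean algorithm:
  3p³ − 18p² − 363p + 2178 = (3p − 9)(p² − 3p − 18) + (−336p + 2016)
  p² − 3p − 18 = (−(1/336)p − 1/112)(−336p + 2016) + (0)
Last nonzero remainder: −336p + 2016. Dividing through by −336 gives the monic gcd p − 6.
Cancel p − 6 from numerator and denominator to get the reduced form.

(3p² − 363)/(p + 3)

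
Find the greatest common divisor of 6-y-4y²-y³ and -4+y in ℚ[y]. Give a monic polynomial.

1

By polynomial division,
  -y³-4y²-y+6 = (-y²-8y-33)(y-4) + (-126)
  y-4 = (-(1/126)y+2/63)(-126) + (0)
The last nonzero remainder is the constant -126, so the polynomials are coprime and gcd = 1.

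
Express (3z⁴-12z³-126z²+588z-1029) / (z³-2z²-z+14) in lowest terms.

(3z²-147)/(z+2)

Repeated division with remainder:
  3z⁴-12z³-126z²+588z-1029 = (3z-6)(z³-2z²-z+14) + (-135z²+540z-945)
  z³-2z²-z+14 = (-(1/135)z-2/135)(-135z²+540z-945) + (0)
Last nonzero remainder: -135z²+540z-945. Dividing through by -135 gives the monic gcd z²-4z+7.
Cancel z²-4z+7 from numerator and denominator to get the reduced form.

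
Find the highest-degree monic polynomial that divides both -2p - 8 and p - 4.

Repeated division with remainder:
  -2p - 8 = (-2)(p - 4) + (-16)
  p - 4 = (-(1/16)p + 1/4)(-16) + (0)
The last nonzero remainder is the constant -16, so the polynomials are coprime and gcd = 1.

1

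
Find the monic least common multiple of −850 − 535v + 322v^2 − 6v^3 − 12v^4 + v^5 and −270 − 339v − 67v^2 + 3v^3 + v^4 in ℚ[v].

45900 + 31440v − 16633v^2 − 1177v^3 + 988v^4 − 24v^5 − 15v^6 + v^7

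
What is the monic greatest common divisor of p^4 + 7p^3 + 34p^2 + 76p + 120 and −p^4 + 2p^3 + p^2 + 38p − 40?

p^2 + 3p + 10

Repeated division with remainder:
  p^4 + 7p^3 + 34p^2 + 76p + 120 = (−1)(−p^4 + 2p^3 + p^2 + 38p − 40) + (9p^3 + 35p^2 + 114p + 80)
  −p^4 + 2p^3 + p^2 + 38p − 40 = (−(1/9)p + 53/81)(9p^3 + 35p^2 + 114p + 80) + (−(748/81)p^2 − (748/27)p − 7480/81)
  9p^3 + 35p^2 + 114p + 80 = (−(729/748)p − 162/187)(−(748/81)p^2 − (748/27)p − 7480/81) + (0)
Last nonzero remainder: −(748/81)p^2 − (748/27)p − 7480/81. Dividing through by −748/81 gives the monic gcd p^2 + 3p + 10.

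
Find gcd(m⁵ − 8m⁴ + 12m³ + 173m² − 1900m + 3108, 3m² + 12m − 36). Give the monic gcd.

By polynomial division,
  m⁵ − 8m⁴ + 12m³ + 173m² − 1900m + 3108 = ((1/3)m³ − 4m² + 24m − 259/3)(3m² + 12m − 36) + (0)
Last nonzero remainder: 3m² + 12m − 36. Dividing through by 3 gives the monic gcd m² + 4m − 12.

m² + 4m − 12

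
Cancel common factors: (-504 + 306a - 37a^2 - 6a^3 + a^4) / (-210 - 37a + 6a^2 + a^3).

(12 - 7a + a^2)/(5 + a)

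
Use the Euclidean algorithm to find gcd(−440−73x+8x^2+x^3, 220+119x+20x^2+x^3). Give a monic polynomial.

55+16x+x^2

Euclidean algorithm in ℚ[x]:
  x^3+8x^2−73x−440 = (x^3+20x^2+119x+220) + (−12x^2−192x−660)
  x^3+20x^2+119x+220 = (−(1/12)x−1/3)(−12x^2−192x−660) + (0)
Last nonzero remainder: −12x^2−192x−660. Dividing through by −12 gives the monic gcd x^2+16x+55.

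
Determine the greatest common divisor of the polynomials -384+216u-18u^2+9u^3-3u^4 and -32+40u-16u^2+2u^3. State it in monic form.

8-6u+u^2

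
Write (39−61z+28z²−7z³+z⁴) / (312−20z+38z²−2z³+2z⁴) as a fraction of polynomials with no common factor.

By polynomial division,
  z⁴−7z³+28z²−61z+39 = (1/2)(2z⁴−2z³+38z²−20z+312) + (−6z³+9z²−51z−117)
  2z⁴−2z³+38z²−20z+312 = (−(1/3)z−1/6)(−6z³+9z²−51z−117) + ((45/2)z²−(135/2)z+585/2)
  −6z³+9z²−51z−117 = (−(4/15)z−2/5)((45/2)z²−(135/2)z+585/2) + (0)
Last nonzero remainder: (45/2)z²−(135/2)z+585/2. Dividing through by 45/2 gives the monic gcd z²−3z+13.
Cancel z²−3z+13 from numerator and denominator to get the reduced form.

(3−4z+z²)/(24+4z+2z²)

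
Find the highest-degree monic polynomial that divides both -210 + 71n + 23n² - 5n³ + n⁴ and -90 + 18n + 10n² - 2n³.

3 + n

Euclidean algorithm in ℚ[n]:
  n⁴ - 5n³ + 23n² + 71n - 210 = (-(1/2)n)(-2n³ + 10n² + 18n - 90) + (32n² + 26n - 210)
  -2n³ + 10n² + 18n - 90 = (-(1/16)n + 93/256)(32n² + 26n - 210) + (-(585/128)n - 1755/128)
  32n² + 26n - 210 = (-(4096/585)n + 1792/117)(-(585/128)n - 1755/128) + (0)
Last nonzero remainder: -(585/128)n - 1755/128. Dividing through by -585/128 gives the monic gcd n + 3.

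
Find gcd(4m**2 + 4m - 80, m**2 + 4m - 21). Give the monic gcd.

1

Euclidean algorithm in ℚ[m]:
  4m**2 + 4m - 80 = (4)(m**2 + 4m - 21) + (-12m + 4)
  m**2 + 4m - 21 = (-(1/12)m - 13/36)(-12m + 4) + (-176/9)
  -12m + 4 = ((27/44)m - 9/44)(-176/9) + (0)
The last nonzero remainder is the constant -176/9, so the polynomials are coprime and gcd = 1.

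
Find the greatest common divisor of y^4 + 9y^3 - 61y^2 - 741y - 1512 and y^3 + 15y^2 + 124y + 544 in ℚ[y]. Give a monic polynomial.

y + 8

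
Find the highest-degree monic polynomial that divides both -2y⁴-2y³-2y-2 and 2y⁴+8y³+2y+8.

By polynomial division,
  -2y⁴-2y³-2y-2 = (-1)(2y⁴+8y³+2y+8) + (6y³+6)
  2y⁴+8y³+2y+8 = ((1/3)y+4/3)(6y³+6) + (0)
Last nonzero remainder: 6y³+6. Dividing through by 6 gives the monic gcd y³+1.

y³+1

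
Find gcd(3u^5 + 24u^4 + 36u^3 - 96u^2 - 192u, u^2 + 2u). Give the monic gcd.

Apply the Euclidean algorithm:
  3u^5 + 24u^4 + 36u^3 - 96u^2 - 192u = (3u^3 + 18u^2 - 96)(u^2 + 2u) + (0)
The last nonzero remainder u^2 + 2u is already monic.

u^2 + 2u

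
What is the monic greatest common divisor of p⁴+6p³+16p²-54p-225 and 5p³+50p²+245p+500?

p²+6p+25

Euclidean algorithm in ℚ[p]:
  p⁴+6p³+16p²-54p-225 = ((1/5)p-4/5)(5p³+50p²+245p+500) + (7p²+42p+175)
  5p³+50p²+245p+500 = ((5/7)p+20/7)(7p²+42p+175) + (0)
Last nonzero remainder: 7p²+42p+175. Dividing through by 7 gives the monic gcd p²+6p+25.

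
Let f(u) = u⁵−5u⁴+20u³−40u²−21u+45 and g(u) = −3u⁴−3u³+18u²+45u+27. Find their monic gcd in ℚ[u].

u²−2u−3

Euclidean algorithm in ℚ[u]:
  u⁵−5u⁴+20u³−40u²−21u+45 = (−(1/3)u+2)(−3u⁴−3u³+18u²+45u+27) + (32u³−61u²−102u−9)
  −3u⁴−3u³+18u²+45u+27 = (−(3/32)u−279/1024)(32u³−61u²−102u−9) + (−(8379/1024)u²+(8379/512)u+25137/1024)
  32u³−61u²−102u−9 = (−(32768/8379)u−1024/2793)(−(8379/1024)u²+(8379/512)u+25137/1024) + (0)
Last nonzero remainder: −(8379/1024)u²+(8379/512)u+25137/1024. Dividing through by −8379/1024 gives the monic gcd u²−2u−3.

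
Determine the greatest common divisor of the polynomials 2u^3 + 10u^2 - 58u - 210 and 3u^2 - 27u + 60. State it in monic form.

u - 5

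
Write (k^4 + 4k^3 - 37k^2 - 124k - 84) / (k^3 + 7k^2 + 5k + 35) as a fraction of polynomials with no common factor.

By polynomial division,
  k^4 + 4k^3 - 37k^2 - 124k - 84 = (k - 3)(k^3 + 7k^2 + 5k + 35) + (-21k^2 - 144k + 21)
  k^3 + 7k^2 + 5k + 35 = (-(1/21)k - 1/147)(-21k^2 - 144k + 21) + ((246/49)k + 246/7)
  -21k^2 - 144k + 21 = (-(343/82)k + 49/82)((246/49)k + 246/7) + (0)
Last nonzero remainder: (246/49)k + 246/7. Dividing through by 246/49 gives the monic gcd k + 7.
Cancel k + 7 from numerator and denominator to get the reduced form.

(k^3 - 3k^2 - 16k - 12)/(k^2 + 5)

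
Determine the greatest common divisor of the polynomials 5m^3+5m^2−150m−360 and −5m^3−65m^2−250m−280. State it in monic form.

Apply the Euclidean algorithm:
  5m^3+5m^2−150m−360 = (−1)(−5m^3−65m^2−250m−280) + (−60m^2−400m−640)
  −5m^3−65m^2−250m−280 = ((1/12)m+19/36)(−60m^2−400m−640) + ((130/9)m+520/9)
  −60m^2−400m−640 = (−(54/13)m−144/13)((130/9)m+520/9) + (0)
Last nonzero remainder: (130/9)m+520/9. Dividing through by 130/9 gives the monic gcd m+4.

m+4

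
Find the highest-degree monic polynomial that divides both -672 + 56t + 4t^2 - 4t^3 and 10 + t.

1

Euclidean algorithm in ℚ[t]:
  -4t^3 + 4t^2 + 56t - 672 = (-4t^2 + 44t - 384)(t + 10) + (3168)
  t + 10 = ((1/3168)t + 5/1584)(3168) + (0)
The last nonzero remainder is the constant 3168, so the polynomials are coprime and gcd = 1.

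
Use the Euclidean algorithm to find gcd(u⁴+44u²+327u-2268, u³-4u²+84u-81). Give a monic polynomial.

Repeated division with remainder:
  u⁴+44u²+327u-2268 = (u+4)(u³-4u²+84u-81) + (-24u²+72u-1944)
  u³-4u²+84u-81 = (-(1/24)u+1/24)(-24u²+72u-1944) + (0)
Last nonzero remainder: -24u²+72u-1944. Dividing through by -24 gives the monic gcd u²-3u+81.

u²-3u+81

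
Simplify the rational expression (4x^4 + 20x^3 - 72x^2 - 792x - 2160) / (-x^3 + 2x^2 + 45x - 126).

By polynomial division,
  4x^4 + 20x^3 - 72x^2 - 792x - 2160 = (-4x - 28)(-x^3 + 2x^2 + 45x - 126) + (164x^2 - 36x - 5688)
  -x^3 + 2x^2 + 45x - 126 = (-(1/164)x + 73/6724)(164x^2 - 36x - 5688) + ((18000/1681)x - 108000/1681)
  164x^2 - 36x - 5688 = ((68921/4500)x + 132799/1500)((18000/1681)x - 108000/1681) + (0)
Last nonzero remainder: (18000/1681)x - 108000/1681. Dividing through by 18000/1681 gives the monic gcd x - 6.
Cancel x - 6 from numerator and denominator to get the reduced form.

(-4x^3 - 44x^2 - 192x - 360)/(x^2 + 4x - 21)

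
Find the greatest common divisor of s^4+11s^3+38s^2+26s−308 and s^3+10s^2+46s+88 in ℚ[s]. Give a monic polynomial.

s^2+6s+22

Euclidean algorithm in ℚ[s]:
  s^4+11s^3+38s^2+26s−308 = (s+1)(s^3+10s^2+46s+88) + (−18s^2−108s−396)
  s^3+10s^2+46s+88 = (−(1/18)s−2/9)(−18s^2−108s−396) + (0)
Last nonzero remainder: −18s^2−108s−396. Dividing through by −18 gives the monic gcd s^2+6s+22.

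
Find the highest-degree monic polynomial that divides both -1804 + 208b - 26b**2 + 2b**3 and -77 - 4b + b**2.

-11 + b

Euclidean algorithm in ℚ[b]:
  2b**3 - 26b**2 + 208b - 1804 = (2b - 18)(b**2 - 4b - 77) + (290b - 3190)
  b**2 - 4b - 77 = ((1/290)b + 7/290)(290b - 3190) + (0)
Last nonzero remainder: 290b - 3190. Dividing through by 290 gives the monic gcd b - 11.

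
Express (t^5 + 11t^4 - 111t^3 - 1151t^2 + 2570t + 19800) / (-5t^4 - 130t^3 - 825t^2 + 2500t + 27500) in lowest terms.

(-t^2 + 5t + 36)/(5t + 50)

Apply the Euclidean algorithm:
  t^5 + 11t^4 - 111t^3 - 1151t^2 + 2570t + 19800 = (-(1/5)t + 3)(-5t^4 - 130t^3 - 825t^2 + 2500t + 27500) + (114t^3 + 1824t^2 + 570t - 62700)
  -5t^4 - 130t^3 - 825t^2 + 2500t + 27500 = (-(5/114)t - 25/57)(114t^3 + 1824t^2 + 570t - 62700) + (0)
Last nonzero remainder: 114t^3 + 1824t^2 + 570t - 62700. Dividing through by 114 gives the monic gcd t^3 + 16t^2 + 5t - 550.
Cancel t^3 + 16t^2 + 5t - 550 from numerator and denominator to get the reduced form.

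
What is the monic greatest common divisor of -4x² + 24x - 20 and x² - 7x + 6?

By polynomial division,
  -4x² + 24x - 20 = (-4)(x² - 7x + 6) + (-4x + 4)
  x² - 7x + 6 = (-(1/4)x + 3/2)(-4x + 4) + (0)
Last nonzero remainder: -4x + 4. Dividing through by -4 gives the monic gcd x - 1.

x - 1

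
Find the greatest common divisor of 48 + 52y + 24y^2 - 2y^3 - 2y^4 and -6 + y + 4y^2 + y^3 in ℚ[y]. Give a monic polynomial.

3 + y

By polynomial division,
  -2y^4 - 2y^3 + 24y^2 + 52y + 48 = (-2y + 6)(y^3 + 4y^2 + y - 6) + (2y^2 + 34y + 84)
  y^3 + 4y^2 + y - 6 = ((1/2)y - 13/2)(2y^2 + 34y + 84) + (180y + 540)
  2y^2 + 34y + 84 = ((1/90)y + 7/45)(180y + 540) + (0)
Last nonzero remainder: 180y + 540. Dividing through by 180 gives the monic gcd y + 3.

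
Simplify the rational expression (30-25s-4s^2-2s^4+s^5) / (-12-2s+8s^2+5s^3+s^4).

(-15+5s-3s^2+s^3)/(6+4s+s^2)

Euclidean algorithm in ℚ[s]:
  s^5-2s^4-4s^2-25s+30 = (s-7)(s^4+5s^3+8s^2-2s-12) + (27s^3+54s^2-27s-54)
  s^4+5s^3+8s^2-2s-12 = ((1/27)s+1/9)(27s^3+54s^2-27s-54) + (3s^2+3s-6)
  27s^3+54s^2-27s-54 = (9s+9)(3s^2+3s-6) + (0)
Last nonzero remainder: 3s^2+3s-6. Dividing through by 3 gives the monic gcd s^2+s-2.
Cancel s^2+s-2 from numerator and denominator to get the reduced form.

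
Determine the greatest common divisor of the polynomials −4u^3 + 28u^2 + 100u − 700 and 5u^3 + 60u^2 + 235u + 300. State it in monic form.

Apply the Euclidean algorithm:
  −4u^3 + 28u^2 + 100u − 700 = (−4/5)(5u^3 + 60u^2 + 235u + 300) + (76u^2 + 288u − 460)
  5u^3 + 60u^2 + 235u + 300 = ((5/76)u + 195/361)(76u^2 + 288u − 460) + ((39600/361)u + 198000/361)
  76u^2 + 288u − 460 = ((6859/9900)u − 8303/9900)((39600/361)u + 198000/361) + (0)
Last nonzero remainder: (39600/361)u + 198000/361. Dividing through by 39600/361 gives the monic gcd u + 5.

u + 5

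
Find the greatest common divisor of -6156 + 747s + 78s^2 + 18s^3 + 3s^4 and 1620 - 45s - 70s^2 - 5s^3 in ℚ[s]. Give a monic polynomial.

-36 + 5s + s^2

Repeated division with remainder:
  3s^4 + 18s^3 + 78s^2 + 747s - 6156 = (-(3/5)s + 24/5)(-5s^3 - 70s^2 - 45s + 1620) + (387s^2 + 1935s - 13932)
  -5s^3 - 70s^2 - 45s + 1620 = (-(5/387)s - 5/43)(387s^2 + 1935s - 13932) + (0)
Last nonzero remainder: 387s^2 + 1935s - 13932. Dividing through by 387 gives the monic gcd s^2 + 5s - 36.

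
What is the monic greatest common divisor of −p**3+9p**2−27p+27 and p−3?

Euclidean algorithm in ℚ[p]:
  −p**3+9p**2−27p+27 = (−p**2+6p−9)(p−3) + (0)
The last nonzero remainder p−3 is already monic.

p−3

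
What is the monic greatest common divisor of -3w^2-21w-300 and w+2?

1

Repeated division with remainder:
  -3w^2-21w-300 = (-3w-15)(w+2) + (-270)
  w+2 = (-(1/270)w-1/135)(-270) + (0)
The last nonzero remainder is the constant -270, so the polynomials are coprime and gcd = 1.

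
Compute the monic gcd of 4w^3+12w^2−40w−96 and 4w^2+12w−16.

w+4

Apply the Euclidean algorithm:
  4w^3+12w^2−40w−96 = (w)(4w^2+12w−16) + (−24w−96)
  4w^2+12w−16 = (−(1/6)w+1/6)(−24w−96) + (0)
Last nonzero remainder: −24w−96. Dividing through by −24 gives the monic gcd w+4.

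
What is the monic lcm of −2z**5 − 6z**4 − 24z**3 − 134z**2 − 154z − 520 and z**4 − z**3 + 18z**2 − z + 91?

z**7 + 4z**6 + 22z**5 + 100z**4 + 228z**3 + 806z**2 + 799z + 1820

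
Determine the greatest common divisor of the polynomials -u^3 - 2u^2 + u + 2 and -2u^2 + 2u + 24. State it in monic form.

1

By polynomial division,
  -u^3 - 2u^2 + u + 2 = ((1/2)u + 3/2)(-2u^2 + 2u + 24) + (-14u - 34)
  -2u^2 + 2u + 24 = ((1/7)u - 24/49)(-14u - 34) + (360/49)
  -14u - 34 = (-(343/180)u - 833/180)(360/49) + (0)
The last nonzero remainder is the constant 360/49, so the polynomials are coprime and gcd = 1.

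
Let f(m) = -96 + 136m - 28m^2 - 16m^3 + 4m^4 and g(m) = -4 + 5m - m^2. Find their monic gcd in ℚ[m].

4 - 5m + m^2

Apply the Euclidean algorithm:
  4m^4 - 16m^3 - 28m^2 + 136m - 96 = (-4m^2 - 4m + 24)(-m^2 + 5m - 4) + (0)
Last nonzero remainder: -m^2 + 5m - 4. Dividing through by -1 gives the monic gcd m^2 - 5m + 4.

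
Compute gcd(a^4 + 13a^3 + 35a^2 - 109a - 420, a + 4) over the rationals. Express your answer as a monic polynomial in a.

By polynomial division,
  a^4 + 13a^3 + 35a^2 - 109a - 420 = (a^3 + 9a^2 - a - 105)(a + 4) + (0)
The last nonzero remainder a + 4 is already monic.

a + 4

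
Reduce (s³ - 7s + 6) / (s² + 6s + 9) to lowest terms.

Apply the Euclidean algorithm:
  s³ - 7s + 6 = (s - 6)(s² + 6s + 9) + (20s + 60)
  s² + 6s + 9 = ((1/20)s + 3/20)(20s + 60) + (0)
Last nonzero remainder: 20s + 60. Dividing through by 20 gives the monic gcd s + 3.
Cancel s + 3 from numerator and denominator to get the reduced form.

(s² - 3s + 2)/(s + 3)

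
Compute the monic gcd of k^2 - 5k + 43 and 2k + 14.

Euclidean algorithm in ℚ[k]:
  k^2 - 5k + 43 = ((1/2)k - 6)(2k + 14) + (127)
  2k + 14 = ((2/127)k + 14/127)(127) + (0)
The last nonzero remainder is the constant 127, so the polynomials are coprime and gcd = 1.

1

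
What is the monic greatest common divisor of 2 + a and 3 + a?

1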